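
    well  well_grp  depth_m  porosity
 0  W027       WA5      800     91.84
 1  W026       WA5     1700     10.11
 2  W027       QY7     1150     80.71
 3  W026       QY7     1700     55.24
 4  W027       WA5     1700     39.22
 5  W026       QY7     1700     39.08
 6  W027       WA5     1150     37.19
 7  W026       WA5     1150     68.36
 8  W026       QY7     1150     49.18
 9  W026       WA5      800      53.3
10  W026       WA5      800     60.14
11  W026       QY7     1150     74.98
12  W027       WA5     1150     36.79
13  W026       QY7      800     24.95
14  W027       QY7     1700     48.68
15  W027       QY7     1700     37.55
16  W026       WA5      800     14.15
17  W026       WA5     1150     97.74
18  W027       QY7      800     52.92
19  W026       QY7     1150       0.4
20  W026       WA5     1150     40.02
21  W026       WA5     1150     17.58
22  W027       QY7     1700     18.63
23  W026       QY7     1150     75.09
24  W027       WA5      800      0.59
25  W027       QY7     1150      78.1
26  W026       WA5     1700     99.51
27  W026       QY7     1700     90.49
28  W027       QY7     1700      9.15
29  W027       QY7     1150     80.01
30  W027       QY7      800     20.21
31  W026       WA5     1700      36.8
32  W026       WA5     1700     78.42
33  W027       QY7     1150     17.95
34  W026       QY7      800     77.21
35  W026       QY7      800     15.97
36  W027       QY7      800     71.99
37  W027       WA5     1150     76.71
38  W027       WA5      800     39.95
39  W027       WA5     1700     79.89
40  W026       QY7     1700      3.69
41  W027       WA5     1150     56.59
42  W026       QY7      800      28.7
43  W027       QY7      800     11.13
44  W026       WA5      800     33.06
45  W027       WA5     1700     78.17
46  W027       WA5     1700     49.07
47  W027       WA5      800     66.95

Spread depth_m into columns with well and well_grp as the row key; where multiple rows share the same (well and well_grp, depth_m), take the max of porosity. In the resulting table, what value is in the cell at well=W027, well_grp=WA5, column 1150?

Rows with well=W027, well_grp=WA5 and depth_m=1150: porosity values are 37.19, 36.79, 76.71, 56.59.
max(37.19, 36.79, 76.71, 56.59) = 76.71.

76.71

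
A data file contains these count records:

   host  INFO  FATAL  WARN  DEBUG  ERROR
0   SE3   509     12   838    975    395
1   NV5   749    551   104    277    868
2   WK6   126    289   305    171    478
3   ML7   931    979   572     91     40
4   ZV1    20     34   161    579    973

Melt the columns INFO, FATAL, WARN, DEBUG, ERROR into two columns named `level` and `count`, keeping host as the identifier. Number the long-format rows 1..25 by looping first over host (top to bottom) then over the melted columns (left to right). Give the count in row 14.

25 rows total (5 × 5). Row 14: index ⌊(14-1)/5⌋ = 2 into host → WK6; (14-1) mod 5 = 3 into the melted columns → DEBUG.
So row 14 is (WK6, DEBUG, 171); count = 171.

171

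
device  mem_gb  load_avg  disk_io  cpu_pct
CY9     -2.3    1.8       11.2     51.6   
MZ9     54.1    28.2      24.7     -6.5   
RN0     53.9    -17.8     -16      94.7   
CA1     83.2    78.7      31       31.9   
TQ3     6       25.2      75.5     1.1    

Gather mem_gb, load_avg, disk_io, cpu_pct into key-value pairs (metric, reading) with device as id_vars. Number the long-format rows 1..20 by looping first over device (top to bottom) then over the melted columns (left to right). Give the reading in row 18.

25.2

20 rows total (5 × 4). Row 18: index ⌊(18-1)/4⌋ = 4 into device → TQ3; (18-1) mod 4 = 1 into the melted columns → load_avg.
So row 18 is (TQ3, load_avg, 25.2); reading = 25.2.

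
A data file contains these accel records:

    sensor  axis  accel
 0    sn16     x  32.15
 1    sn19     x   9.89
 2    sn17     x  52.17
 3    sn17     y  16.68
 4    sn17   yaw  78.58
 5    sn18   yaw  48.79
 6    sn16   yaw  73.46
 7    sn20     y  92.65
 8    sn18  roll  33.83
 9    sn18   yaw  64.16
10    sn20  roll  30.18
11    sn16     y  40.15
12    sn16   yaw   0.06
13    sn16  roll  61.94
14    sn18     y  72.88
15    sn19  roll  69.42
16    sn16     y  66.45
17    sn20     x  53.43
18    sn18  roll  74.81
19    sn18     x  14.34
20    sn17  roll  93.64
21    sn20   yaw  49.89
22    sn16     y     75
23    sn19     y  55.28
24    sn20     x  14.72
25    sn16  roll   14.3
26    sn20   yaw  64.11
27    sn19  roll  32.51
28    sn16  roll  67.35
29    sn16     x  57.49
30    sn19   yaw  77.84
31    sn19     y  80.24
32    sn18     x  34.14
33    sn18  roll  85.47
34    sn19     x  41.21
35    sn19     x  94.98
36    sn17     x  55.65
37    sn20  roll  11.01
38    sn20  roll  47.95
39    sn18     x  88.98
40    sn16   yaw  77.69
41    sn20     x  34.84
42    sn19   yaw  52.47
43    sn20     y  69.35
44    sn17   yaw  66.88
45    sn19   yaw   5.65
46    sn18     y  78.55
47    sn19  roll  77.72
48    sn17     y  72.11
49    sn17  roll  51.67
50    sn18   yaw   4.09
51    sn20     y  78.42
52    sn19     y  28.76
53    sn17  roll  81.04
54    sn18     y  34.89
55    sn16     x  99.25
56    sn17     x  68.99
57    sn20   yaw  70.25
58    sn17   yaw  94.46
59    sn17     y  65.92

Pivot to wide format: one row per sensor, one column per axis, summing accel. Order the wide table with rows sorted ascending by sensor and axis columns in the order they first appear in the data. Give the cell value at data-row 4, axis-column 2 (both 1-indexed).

With rows sorted ascending by sensor, row 4 is sensor=sn19. axis columns in first-appearance order: x, y, yaw, roll; column 2 is y.
Long rows with sensor=sn19, axis=y: 55.28 + 80.24 + 28.76 = 164.28.

164.28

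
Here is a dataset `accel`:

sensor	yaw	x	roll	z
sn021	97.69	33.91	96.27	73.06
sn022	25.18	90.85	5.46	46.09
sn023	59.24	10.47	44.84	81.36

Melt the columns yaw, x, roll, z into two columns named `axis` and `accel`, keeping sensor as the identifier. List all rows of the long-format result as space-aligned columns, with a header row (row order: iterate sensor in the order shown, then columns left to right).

sensor  axis  accel
sn021   yaw   97.69
sn021   x     33.91
sn021   roll  96.27
sn021   z     73.06
sn022   yaw   25.18
sn022   x     90.85
sn022   roll  5.46 
sn022   z     46.09
sn023   yaw   59.24
sn023   x     10.47
sn023   roll  44.84
sn023   z     81.36

Each (sensor, column) pair becomes one row: 3 × 4 = 12 rows.
For example, (sn021, yaw) → accel=97.69.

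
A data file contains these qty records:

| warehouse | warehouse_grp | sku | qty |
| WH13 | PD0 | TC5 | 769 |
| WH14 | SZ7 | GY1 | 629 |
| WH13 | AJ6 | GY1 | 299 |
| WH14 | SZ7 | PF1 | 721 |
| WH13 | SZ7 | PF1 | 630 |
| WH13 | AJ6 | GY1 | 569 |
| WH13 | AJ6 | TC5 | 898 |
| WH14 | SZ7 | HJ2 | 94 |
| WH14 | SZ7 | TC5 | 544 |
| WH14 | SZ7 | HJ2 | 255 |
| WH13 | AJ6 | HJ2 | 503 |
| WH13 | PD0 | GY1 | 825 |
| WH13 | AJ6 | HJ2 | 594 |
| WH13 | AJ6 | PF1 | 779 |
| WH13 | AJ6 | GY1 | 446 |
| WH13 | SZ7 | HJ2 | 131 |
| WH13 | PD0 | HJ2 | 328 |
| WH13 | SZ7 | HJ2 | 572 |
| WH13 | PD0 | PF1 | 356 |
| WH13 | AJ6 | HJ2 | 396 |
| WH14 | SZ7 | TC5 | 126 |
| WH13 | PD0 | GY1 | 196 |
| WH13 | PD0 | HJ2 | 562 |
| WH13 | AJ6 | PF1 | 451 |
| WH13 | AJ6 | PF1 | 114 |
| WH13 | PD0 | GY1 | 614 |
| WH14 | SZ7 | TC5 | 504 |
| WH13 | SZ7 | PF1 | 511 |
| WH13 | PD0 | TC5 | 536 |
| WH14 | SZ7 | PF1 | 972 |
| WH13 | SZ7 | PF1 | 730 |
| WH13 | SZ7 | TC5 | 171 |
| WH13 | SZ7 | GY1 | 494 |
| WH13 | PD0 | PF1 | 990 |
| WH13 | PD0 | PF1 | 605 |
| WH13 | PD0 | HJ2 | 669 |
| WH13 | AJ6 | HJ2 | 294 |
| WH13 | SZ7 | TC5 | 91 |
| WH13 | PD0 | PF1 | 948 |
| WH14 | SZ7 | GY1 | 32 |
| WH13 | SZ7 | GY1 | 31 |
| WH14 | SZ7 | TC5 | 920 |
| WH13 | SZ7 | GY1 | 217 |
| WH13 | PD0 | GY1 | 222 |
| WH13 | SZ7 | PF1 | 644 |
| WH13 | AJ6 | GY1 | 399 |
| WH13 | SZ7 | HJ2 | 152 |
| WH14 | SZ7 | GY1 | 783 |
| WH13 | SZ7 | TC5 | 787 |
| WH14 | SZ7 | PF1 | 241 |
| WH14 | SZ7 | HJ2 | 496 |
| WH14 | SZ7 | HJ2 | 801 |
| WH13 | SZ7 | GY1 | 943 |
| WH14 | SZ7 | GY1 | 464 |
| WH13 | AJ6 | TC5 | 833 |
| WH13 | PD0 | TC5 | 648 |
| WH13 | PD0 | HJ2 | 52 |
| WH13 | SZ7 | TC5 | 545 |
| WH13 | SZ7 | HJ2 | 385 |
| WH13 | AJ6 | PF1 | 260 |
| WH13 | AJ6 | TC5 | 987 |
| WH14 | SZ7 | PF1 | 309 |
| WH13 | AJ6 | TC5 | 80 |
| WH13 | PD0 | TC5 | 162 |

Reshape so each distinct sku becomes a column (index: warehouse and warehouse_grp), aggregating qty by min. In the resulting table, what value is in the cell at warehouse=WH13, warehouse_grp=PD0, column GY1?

196

Rows with warehouse=WH13, warehouse_grp=PD0 and sku=GY1: qty values are 825, 196, 614, 222.
min(825, 196, 614, 222) = 196.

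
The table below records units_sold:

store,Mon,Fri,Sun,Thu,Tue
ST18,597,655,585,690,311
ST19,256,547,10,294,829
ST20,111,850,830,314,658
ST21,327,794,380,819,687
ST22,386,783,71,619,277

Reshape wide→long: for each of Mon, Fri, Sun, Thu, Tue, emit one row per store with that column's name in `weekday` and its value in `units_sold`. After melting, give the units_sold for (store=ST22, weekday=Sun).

71

Unpivoting turns each (store, wide-column) pair into one long row.
The wide cell at row ST22, column Sun holds 71, so the long row (ST22, Sun) has units_sold=71.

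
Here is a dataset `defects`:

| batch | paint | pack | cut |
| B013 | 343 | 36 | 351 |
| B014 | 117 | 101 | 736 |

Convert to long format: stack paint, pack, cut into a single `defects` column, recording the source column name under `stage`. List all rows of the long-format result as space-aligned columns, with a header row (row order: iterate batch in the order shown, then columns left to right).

Each (batch, column) pair becomes one row: 2 × 3 = 6 rows.
For example, (B013, paint) → defects=343.

batch  stage  defects
B013   paint  343    
B013   pack   36     
B013   cut    351    
B014   paint  117    
B014   pack   101    
B014   cut    736    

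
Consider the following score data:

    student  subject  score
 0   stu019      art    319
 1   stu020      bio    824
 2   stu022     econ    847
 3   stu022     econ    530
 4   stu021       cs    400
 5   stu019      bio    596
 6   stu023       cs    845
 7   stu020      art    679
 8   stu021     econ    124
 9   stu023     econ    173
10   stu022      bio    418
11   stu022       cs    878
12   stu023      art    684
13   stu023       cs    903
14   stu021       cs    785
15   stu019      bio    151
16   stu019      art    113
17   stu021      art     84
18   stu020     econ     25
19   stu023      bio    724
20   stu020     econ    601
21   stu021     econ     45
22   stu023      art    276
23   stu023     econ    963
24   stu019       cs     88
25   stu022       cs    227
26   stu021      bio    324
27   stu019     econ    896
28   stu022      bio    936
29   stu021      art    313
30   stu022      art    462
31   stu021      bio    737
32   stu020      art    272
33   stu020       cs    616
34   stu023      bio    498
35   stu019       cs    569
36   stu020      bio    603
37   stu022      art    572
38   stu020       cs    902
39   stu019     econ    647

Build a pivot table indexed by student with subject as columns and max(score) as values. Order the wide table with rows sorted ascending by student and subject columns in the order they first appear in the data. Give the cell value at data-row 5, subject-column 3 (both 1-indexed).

With rows sorted ascending by student, row 5 is student=stu023. subject columns in first-appearance order: art, bio, econ, cs; column 3 is econ.
Long rows with student=stu023, subject=econ: max(173, 963) = 963.

963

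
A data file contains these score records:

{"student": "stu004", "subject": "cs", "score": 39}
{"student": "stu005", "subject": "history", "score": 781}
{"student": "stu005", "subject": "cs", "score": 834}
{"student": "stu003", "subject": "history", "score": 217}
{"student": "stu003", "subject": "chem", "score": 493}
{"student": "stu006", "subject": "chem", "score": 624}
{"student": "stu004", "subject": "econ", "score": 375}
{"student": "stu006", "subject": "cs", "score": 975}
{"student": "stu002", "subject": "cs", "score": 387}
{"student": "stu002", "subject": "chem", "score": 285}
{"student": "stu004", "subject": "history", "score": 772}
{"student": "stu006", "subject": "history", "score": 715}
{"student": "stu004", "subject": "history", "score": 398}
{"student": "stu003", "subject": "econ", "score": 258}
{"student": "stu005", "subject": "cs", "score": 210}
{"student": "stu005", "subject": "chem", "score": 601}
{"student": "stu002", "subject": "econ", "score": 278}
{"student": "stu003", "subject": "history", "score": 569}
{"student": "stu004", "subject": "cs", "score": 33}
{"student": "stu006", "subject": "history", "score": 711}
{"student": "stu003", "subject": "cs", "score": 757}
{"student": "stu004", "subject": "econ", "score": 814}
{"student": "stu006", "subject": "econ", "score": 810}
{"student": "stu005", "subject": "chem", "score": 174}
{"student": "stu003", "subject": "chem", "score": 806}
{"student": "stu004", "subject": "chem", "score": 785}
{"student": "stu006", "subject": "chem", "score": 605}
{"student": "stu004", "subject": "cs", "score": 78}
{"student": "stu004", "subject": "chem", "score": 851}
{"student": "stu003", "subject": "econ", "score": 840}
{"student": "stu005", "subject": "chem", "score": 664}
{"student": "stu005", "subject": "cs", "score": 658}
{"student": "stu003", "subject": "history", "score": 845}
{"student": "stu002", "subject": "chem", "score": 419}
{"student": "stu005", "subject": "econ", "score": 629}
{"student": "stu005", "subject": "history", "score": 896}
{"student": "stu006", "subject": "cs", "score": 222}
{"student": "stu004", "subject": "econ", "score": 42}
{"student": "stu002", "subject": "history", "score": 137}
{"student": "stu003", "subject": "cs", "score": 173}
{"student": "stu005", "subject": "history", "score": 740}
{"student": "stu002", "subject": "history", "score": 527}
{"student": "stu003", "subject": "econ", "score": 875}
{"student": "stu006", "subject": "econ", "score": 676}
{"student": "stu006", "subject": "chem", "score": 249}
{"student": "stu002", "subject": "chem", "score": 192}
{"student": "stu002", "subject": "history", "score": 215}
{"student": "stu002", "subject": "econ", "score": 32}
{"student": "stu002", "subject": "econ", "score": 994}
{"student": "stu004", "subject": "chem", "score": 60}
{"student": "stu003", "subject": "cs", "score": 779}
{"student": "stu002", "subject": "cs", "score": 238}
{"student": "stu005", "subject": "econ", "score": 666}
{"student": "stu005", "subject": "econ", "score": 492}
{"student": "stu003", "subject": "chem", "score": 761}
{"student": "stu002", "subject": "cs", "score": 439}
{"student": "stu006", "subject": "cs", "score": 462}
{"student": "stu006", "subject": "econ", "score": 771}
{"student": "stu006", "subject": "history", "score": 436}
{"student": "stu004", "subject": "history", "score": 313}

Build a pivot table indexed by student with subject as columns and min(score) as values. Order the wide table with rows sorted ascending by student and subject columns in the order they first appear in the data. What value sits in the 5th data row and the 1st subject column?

222

With rows sorted ascending by student, row 5 is student=stu006. subject columns in first-appearance order: cs, history, chem, econ; column 1 is cs.
Long rows with student=stu006, subject=cs: min(975, 222, 462) = 222.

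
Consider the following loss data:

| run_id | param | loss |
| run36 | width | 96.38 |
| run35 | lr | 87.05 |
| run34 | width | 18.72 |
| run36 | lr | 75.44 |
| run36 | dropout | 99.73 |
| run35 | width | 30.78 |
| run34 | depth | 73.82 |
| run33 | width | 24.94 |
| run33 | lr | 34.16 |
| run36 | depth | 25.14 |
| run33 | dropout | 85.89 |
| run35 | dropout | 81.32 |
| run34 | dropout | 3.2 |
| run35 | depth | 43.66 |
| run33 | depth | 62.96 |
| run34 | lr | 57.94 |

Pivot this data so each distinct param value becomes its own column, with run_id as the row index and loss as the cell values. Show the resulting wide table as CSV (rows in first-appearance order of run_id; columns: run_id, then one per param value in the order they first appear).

Columns: run_id plus the 4 distinct param values (width, lr, dropout, depth).
For example, row run36 column width takes loss=96.38 from the long row (run36, width).

run_id,width,lr,dropout,depth
run36,96.38,75.44,99.73,25.14
run35,30.78,87.05,81.32,43.66
run34,18.72,57.94,3.2,73.82
run33,24.94,34.16,85.89,62.96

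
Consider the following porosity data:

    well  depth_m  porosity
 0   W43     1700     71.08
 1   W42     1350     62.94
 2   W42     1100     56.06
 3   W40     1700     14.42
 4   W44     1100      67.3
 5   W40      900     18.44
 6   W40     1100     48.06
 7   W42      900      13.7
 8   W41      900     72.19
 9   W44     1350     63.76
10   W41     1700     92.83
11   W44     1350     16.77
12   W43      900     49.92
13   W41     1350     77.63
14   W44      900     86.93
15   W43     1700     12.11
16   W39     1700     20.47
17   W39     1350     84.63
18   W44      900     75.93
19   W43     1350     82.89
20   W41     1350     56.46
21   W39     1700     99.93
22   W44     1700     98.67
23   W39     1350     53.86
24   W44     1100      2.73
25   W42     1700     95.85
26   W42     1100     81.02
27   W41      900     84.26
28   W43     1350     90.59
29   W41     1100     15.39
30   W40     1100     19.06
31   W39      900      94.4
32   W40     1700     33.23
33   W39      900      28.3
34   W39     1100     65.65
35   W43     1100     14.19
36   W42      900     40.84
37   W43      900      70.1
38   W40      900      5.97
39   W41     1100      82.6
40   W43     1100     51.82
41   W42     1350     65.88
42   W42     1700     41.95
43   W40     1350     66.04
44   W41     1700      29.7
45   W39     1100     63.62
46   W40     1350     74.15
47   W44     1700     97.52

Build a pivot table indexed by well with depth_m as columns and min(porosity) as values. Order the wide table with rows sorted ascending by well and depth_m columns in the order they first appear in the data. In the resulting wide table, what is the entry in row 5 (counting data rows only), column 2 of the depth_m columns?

82.89

With rows sorted ascending by well, row 5 is well=W43. depth_m columns in first-appearance order: 1700, 1350, 1100, 900; column 2 is 1350.
Long rows with well=W43, depth_m=1350: min(82.89, 90.59) = 82.89.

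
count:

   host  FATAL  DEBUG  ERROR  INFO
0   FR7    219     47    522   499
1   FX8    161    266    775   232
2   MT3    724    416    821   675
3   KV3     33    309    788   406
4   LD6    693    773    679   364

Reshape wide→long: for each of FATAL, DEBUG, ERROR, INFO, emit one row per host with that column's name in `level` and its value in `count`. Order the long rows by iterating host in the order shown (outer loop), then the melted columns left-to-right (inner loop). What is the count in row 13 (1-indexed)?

20 rows total (5 × 4). Row 13: index ⌊(13-1)/4⌋ = 3 into host → KV3; (13-1) mod 4 = 0 into the melted columns → FATAL.
So row 13 is (KV3, FATAL, 33); count = 33.

33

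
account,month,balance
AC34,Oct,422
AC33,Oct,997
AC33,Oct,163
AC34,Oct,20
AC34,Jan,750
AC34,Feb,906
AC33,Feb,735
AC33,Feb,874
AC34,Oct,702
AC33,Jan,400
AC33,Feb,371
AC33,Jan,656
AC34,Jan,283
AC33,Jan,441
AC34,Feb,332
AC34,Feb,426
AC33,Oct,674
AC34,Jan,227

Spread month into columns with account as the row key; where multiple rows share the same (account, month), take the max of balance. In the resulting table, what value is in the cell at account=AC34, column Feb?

Rows with account=AC34 and month=Feb: balance values are 906, 332, 426.
max(906, 332, 426) = 906.

906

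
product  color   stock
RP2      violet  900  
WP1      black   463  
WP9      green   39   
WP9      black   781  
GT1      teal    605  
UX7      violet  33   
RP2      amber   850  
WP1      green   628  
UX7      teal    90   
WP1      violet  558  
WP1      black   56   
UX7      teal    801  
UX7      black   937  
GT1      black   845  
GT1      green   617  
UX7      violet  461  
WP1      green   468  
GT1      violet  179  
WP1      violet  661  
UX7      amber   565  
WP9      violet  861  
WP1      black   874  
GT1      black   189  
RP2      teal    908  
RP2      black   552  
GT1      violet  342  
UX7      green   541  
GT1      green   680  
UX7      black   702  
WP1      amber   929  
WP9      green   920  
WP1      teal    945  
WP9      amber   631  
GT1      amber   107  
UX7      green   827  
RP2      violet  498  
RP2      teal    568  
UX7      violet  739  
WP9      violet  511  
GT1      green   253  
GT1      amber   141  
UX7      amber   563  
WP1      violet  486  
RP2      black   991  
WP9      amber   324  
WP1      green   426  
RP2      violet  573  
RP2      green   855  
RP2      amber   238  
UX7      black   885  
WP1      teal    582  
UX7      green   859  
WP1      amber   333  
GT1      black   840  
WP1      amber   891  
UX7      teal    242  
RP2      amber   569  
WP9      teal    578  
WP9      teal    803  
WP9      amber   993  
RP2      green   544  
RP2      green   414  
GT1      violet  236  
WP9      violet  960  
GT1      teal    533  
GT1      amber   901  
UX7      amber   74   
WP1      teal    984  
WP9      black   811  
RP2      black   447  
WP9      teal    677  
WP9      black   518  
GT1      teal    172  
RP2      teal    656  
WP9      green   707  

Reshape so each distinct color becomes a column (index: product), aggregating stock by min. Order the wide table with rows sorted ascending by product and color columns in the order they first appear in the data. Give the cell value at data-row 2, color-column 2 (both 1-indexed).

With rows sorted ascending by product, row 2 is product=RP2. color columns in first-appearance order: violet, black, green, teal, amber; column 2 is black.
Long rows with product=RP2, color=black: min(552, 991, 447) = 447.

447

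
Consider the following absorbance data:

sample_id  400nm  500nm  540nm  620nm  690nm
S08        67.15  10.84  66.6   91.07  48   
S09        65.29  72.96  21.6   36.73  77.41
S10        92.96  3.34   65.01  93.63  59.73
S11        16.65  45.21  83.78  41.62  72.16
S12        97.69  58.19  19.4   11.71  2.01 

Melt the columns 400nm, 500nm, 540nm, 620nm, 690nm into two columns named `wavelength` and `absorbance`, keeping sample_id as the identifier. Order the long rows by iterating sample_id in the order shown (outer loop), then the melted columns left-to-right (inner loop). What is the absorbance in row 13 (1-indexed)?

25 rows total (5 × 5). Row 13: index ⌊(13-1)/5⌋ = 2 into sample_id → S10; (13-1) mod 5 = 2 into the melted columns → 540nm.
So row 13 is (S10, 540nm, 65.01); absorbance = 65.01.

65.01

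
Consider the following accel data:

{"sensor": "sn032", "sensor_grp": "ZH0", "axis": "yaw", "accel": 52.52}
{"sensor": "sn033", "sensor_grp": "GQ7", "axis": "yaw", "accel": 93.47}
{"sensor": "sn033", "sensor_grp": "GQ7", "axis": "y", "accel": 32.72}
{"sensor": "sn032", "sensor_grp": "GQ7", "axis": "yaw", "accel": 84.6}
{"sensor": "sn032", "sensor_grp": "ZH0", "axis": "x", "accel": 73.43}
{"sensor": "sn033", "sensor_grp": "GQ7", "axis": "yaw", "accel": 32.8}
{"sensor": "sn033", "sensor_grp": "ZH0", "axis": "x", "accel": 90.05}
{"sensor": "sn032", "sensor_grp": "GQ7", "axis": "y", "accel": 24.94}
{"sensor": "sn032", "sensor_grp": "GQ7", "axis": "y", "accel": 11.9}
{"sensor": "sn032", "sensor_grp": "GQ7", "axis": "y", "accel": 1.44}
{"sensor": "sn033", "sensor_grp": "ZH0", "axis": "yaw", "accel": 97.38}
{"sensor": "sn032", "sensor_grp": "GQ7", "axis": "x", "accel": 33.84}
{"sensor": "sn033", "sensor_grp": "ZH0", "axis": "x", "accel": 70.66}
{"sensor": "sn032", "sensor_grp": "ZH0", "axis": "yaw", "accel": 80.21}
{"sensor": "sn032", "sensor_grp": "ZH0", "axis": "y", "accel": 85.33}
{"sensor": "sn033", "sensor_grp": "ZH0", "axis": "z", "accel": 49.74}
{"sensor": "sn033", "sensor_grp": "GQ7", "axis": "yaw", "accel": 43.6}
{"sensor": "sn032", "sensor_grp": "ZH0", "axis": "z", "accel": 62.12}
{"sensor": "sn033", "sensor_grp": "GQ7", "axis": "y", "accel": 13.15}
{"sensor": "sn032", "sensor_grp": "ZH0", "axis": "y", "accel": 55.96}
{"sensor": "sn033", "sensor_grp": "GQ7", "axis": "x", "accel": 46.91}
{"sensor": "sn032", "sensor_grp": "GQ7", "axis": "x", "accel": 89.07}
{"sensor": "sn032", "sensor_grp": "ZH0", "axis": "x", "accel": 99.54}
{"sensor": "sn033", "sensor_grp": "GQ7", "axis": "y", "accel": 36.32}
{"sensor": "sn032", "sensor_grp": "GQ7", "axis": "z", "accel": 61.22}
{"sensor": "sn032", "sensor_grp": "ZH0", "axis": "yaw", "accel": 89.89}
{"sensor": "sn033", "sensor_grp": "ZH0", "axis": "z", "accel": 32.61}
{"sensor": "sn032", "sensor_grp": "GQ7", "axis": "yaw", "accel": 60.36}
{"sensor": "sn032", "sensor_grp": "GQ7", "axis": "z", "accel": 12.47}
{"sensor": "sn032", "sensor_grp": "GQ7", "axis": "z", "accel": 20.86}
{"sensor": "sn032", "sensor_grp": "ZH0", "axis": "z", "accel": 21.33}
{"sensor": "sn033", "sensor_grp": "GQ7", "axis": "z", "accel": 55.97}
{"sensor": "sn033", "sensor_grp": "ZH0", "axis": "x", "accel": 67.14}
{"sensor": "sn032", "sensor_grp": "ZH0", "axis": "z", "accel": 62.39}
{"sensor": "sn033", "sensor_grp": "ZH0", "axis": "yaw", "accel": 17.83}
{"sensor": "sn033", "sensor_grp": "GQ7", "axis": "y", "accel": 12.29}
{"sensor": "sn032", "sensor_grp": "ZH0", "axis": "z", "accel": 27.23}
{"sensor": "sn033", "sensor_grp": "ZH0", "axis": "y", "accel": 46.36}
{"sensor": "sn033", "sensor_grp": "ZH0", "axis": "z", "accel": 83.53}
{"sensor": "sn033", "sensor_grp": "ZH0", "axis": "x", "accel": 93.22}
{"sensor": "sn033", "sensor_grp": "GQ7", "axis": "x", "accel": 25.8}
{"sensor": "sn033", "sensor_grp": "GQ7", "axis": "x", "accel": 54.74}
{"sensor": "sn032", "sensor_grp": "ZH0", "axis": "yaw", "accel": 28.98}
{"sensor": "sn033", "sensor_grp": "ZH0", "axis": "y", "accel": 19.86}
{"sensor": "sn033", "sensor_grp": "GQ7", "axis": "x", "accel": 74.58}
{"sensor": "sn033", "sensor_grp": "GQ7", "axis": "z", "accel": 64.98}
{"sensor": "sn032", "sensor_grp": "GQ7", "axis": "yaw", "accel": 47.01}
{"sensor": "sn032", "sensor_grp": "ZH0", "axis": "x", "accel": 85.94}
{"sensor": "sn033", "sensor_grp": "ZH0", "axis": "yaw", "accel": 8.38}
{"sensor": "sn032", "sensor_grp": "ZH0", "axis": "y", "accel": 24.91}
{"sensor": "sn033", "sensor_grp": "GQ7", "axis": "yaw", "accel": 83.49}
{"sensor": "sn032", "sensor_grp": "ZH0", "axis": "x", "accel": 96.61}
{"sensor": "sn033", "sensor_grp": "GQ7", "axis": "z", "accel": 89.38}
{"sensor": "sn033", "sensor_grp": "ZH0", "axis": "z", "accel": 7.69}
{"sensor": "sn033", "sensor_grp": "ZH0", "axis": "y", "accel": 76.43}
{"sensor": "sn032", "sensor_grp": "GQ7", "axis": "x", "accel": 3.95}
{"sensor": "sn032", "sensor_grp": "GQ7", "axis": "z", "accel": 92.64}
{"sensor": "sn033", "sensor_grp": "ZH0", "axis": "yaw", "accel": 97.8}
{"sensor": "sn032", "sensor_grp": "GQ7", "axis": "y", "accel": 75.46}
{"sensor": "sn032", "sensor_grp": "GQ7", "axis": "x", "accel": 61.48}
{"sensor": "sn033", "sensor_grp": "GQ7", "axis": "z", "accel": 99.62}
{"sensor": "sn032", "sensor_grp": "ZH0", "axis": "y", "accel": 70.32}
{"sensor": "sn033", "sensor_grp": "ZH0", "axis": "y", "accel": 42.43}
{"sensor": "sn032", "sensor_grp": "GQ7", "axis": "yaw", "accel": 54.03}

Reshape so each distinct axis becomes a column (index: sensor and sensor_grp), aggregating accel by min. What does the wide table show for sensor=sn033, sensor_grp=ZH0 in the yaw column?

Rows with sensor=sn033, sensor_grp=ZH0 and axis=yaw: accel values are 97.38, 17.83, 8.38, 97.8.
min(97.38, 17.83, 8.38, 97.8) = 8.38.

8.38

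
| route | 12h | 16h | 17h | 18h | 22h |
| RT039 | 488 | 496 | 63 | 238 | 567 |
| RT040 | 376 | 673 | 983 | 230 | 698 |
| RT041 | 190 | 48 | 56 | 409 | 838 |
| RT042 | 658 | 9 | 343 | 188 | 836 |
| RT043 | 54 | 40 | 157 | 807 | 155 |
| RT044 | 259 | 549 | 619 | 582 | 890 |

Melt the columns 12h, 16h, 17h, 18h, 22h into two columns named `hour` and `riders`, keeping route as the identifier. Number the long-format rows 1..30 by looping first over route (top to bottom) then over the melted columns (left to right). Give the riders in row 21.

30 rows total (6 × 5). Row 21: index ⌊(21-1)/5⌋ = 4 into route → RT043; (21-1) mod 5 = 0 into the melted columns → 12h.
So row 21 is (RT043, 12h, 54); riders = 54.

54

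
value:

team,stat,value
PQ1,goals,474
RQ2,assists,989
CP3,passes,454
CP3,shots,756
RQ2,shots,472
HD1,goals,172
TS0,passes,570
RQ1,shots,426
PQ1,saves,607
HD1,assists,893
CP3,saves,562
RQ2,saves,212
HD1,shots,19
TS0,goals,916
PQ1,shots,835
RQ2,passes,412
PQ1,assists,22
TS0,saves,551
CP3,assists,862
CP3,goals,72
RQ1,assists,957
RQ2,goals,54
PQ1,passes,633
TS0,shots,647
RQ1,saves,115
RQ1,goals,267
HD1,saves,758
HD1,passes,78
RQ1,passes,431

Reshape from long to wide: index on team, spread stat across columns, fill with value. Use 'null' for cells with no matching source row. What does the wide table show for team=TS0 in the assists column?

null

No long-format row has team=TS0 and stat=assists, so the cell is null.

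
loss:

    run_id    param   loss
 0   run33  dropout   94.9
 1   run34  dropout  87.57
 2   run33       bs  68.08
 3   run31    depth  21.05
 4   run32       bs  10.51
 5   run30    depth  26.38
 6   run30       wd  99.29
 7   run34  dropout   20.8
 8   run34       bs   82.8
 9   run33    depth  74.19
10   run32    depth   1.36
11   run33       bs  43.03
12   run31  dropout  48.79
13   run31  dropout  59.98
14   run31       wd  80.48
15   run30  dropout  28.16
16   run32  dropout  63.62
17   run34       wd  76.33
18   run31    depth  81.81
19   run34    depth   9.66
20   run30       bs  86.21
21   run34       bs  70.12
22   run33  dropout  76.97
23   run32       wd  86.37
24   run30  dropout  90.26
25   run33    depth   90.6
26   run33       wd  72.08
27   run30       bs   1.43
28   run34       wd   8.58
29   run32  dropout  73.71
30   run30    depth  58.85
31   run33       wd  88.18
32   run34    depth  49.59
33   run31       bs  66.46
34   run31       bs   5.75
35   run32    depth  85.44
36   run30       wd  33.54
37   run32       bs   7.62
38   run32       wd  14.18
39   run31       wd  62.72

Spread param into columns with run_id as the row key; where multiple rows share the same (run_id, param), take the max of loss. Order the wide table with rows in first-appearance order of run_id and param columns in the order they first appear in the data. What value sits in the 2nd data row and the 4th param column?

76.33

With rows in first-appearance order of run_id, row 2 is run_id=run34. param columns in first-appearance order: dropout, bs, depth, wd; column 4 is wd.
Long rows with run_id=run34, param=wd: max(76.33, 8.58) = 76.33.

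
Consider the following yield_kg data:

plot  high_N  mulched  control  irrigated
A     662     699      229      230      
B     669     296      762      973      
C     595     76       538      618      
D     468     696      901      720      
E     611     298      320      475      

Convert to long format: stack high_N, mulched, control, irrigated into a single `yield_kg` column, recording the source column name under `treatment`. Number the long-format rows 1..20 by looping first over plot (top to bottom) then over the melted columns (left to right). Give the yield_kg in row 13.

20 rows total (5 × 4). Row 13: index ⌊(13-1)/4⌋ = 3 into plot → D; (13-1) mod 4 = 0 into the melted columns → high_N.
So row 13 is (D, high_N, 468); yield_kg = 468.

468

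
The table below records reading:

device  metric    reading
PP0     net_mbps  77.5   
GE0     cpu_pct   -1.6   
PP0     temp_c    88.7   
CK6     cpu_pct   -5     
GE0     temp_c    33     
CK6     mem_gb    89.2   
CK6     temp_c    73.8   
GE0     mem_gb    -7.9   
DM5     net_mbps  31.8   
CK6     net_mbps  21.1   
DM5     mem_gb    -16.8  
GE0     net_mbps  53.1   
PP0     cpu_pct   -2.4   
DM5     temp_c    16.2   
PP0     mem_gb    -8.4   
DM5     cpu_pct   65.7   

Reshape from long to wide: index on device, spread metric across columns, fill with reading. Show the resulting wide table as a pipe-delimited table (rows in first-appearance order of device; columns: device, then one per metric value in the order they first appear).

| device | net_mbps | cpu_pct | temp_c | mem_gb |
| PP0 | 77.5 | -2.4 | 88.7 | -8.4 |
| GE0 | 53.1 | -1.6 | 33 | -7.9 |
| CK6 | 21.1 | -5 | 73.8 | 89.2 |
| DM5 | 31.8 | 65.7 | 16.2 | -16.8 |

Columns: device plus the 4 distinct metric values (net_mbps, cpu_pct, temp_c, mem_gb).
For example, row PP0 column net_mbps takes reading=77.5 from the long row (PP0, net_mbps).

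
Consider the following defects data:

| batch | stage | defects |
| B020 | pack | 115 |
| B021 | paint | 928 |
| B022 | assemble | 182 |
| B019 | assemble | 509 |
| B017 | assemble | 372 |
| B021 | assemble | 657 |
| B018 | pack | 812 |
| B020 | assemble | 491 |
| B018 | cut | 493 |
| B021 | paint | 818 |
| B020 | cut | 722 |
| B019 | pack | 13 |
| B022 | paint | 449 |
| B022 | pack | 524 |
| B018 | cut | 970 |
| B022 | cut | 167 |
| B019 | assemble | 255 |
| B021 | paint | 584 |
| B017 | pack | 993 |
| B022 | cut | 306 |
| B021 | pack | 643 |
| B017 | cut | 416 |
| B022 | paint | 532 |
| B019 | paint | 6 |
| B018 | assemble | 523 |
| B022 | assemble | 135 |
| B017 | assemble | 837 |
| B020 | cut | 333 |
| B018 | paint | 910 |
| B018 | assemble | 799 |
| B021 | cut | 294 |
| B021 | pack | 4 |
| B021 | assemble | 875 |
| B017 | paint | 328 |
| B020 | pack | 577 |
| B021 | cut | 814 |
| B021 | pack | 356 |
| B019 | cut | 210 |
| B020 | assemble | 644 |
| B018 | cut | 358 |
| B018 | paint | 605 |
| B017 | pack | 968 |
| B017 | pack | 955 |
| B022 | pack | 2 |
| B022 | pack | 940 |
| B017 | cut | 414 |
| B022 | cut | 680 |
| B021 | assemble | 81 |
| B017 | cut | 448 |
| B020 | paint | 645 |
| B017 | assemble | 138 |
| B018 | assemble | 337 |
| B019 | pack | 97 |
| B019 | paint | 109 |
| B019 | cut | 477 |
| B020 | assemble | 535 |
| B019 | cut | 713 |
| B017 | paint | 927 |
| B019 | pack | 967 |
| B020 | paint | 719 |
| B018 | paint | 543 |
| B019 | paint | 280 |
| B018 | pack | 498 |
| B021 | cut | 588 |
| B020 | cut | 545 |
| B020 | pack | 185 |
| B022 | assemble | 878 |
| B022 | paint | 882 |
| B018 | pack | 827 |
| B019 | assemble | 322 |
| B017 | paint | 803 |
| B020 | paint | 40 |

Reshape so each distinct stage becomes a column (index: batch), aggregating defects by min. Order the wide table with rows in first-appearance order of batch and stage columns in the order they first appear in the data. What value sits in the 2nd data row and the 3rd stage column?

81

With rows in first-appearance order of batch, row 2 is batch=B021. stage columns in first-appearance order: pack, paint, assemble, cut; column 3 is assemble.
Long rows with batch=B021, stage=assemble: min(657, 875, 81) = 81.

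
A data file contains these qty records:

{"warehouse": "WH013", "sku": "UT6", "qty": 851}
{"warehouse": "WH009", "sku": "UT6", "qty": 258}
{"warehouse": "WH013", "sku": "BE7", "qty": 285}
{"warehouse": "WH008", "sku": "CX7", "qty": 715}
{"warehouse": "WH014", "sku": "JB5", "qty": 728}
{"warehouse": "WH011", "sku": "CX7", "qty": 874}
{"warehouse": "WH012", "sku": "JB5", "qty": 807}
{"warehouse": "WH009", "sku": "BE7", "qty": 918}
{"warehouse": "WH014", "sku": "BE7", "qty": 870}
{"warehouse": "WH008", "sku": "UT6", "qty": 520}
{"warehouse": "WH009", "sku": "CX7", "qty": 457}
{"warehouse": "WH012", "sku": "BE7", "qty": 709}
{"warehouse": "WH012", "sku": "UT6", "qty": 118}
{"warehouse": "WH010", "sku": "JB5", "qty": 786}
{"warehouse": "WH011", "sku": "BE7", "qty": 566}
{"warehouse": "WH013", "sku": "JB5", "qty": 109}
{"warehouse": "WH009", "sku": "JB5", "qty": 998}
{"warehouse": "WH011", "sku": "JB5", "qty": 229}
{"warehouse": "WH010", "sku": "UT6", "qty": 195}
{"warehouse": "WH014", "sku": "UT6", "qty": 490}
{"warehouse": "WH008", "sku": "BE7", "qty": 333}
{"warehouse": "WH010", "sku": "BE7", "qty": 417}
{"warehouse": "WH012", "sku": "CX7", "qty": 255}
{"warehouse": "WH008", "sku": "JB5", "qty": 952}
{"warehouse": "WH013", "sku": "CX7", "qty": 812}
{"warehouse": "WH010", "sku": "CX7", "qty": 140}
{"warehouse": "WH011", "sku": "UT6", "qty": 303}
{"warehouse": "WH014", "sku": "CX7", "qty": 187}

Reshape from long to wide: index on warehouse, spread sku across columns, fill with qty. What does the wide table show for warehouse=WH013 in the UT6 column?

Wide layout: rows indexed by warehouse, columns are the 4 distinct sku values (UT6, BE7, CX7, JB5).
Cell (warehouse=WH013, sku=UT6) draws from the long row where warehouse=WH013 and sku=UT6, which has qty=851.

851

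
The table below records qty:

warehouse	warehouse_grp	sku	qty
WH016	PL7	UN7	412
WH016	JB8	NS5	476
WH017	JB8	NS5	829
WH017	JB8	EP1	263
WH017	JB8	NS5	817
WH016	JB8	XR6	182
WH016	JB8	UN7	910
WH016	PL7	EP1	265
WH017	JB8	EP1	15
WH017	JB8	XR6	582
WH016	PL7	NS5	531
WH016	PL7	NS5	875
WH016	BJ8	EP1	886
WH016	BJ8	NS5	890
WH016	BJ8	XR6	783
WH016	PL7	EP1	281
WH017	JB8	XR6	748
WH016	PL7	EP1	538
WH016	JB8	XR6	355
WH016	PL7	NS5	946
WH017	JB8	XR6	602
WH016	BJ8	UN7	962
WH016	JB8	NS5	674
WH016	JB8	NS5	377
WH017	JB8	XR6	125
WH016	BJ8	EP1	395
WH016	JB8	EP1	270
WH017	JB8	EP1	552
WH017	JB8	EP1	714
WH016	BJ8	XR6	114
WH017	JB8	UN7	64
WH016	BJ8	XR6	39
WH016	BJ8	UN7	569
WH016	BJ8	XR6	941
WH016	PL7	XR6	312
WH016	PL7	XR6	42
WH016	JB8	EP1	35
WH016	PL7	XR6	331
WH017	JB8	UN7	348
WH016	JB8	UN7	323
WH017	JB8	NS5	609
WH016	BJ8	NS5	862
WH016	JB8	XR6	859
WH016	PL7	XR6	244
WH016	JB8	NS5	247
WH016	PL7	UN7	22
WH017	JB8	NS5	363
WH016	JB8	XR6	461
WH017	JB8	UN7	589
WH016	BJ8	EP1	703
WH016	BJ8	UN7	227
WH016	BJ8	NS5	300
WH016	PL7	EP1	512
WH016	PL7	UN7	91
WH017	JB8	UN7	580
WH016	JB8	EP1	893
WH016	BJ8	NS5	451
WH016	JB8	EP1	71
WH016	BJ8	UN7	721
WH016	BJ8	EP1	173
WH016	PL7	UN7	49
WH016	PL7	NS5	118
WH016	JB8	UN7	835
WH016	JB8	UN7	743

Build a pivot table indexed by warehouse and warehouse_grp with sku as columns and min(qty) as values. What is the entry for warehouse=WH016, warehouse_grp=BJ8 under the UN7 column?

Rows with warehouse=WH016, warehouse_grp=BJ8 and sku=UN7: qty values are 962, 569, 227, 721.
min(962, 569, 227, 721) = 227.

227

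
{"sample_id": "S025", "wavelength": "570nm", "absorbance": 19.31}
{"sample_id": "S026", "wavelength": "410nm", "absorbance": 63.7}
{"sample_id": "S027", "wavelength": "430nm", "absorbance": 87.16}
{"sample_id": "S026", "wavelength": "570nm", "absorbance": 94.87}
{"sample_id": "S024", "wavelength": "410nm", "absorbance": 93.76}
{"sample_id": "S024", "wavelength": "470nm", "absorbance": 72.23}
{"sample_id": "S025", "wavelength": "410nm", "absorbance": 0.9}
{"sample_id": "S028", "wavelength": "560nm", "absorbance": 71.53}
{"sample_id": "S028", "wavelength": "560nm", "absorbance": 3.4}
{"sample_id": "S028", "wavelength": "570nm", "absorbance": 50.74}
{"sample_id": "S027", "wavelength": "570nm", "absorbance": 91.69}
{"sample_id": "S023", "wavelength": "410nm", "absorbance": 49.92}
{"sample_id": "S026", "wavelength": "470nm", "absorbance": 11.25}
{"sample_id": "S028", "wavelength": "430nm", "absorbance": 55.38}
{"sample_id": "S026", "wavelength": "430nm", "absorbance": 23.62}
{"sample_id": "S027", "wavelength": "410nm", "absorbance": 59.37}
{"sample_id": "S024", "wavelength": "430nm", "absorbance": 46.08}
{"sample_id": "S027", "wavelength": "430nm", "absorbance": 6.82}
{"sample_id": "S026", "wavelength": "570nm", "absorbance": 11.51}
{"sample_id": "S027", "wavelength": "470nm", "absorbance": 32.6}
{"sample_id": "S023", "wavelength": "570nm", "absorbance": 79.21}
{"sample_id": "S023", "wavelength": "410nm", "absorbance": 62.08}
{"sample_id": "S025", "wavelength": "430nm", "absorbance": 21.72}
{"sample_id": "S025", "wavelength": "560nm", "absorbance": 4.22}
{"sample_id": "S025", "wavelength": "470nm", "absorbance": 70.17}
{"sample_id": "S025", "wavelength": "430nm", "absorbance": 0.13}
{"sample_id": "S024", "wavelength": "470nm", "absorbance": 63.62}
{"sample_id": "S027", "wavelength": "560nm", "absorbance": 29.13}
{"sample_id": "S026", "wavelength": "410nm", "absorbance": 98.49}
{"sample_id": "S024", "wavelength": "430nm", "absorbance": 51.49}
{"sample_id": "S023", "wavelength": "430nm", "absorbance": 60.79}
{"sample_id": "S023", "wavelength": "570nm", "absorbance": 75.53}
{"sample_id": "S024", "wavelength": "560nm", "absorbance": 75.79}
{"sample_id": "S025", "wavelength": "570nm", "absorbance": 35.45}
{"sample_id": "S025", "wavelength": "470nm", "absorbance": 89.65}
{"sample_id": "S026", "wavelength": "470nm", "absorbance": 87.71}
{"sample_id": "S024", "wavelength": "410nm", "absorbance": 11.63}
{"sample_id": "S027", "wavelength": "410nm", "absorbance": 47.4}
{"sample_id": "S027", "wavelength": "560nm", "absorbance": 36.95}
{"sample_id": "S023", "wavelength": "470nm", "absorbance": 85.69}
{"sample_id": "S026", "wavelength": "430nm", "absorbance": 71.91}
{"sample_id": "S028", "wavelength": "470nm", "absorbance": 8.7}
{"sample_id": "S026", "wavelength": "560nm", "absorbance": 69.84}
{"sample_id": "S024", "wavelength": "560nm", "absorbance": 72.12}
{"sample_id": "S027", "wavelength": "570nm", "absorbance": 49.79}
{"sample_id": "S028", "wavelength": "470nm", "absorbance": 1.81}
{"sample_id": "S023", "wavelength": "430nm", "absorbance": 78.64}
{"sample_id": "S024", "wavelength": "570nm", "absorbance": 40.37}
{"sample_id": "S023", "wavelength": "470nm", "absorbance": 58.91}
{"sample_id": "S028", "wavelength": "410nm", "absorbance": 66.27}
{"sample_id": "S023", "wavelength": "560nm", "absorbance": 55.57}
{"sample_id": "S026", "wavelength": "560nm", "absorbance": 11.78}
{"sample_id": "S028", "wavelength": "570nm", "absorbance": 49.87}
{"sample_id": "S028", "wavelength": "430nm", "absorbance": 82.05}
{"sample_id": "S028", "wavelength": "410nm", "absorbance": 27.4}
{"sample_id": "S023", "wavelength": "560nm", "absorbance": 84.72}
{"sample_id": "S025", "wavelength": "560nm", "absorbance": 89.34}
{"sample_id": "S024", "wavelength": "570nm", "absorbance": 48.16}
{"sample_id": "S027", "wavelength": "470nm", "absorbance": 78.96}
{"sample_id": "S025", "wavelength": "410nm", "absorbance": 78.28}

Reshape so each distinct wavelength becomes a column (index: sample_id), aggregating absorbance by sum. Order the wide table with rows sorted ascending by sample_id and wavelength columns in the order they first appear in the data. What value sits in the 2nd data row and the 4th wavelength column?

135.85

With rows sorted ascending by sample_id, row 2 is sample_id=S024. wavelength columns in first-appearance order: 570nm, 410nm, 430nm, 470nm, 560nm; column 4 is 470nm.
Long rows with sample_id=S024, wavelength=470nm: 72.23 + 63.62 = 135.85.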